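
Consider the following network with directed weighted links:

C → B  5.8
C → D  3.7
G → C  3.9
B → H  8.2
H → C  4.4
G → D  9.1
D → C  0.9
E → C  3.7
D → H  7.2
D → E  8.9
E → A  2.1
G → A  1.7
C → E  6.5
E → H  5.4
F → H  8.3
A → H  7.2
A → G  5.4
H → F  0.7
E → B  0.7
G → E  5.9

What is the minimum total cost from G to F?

9.6

Shortest distances from G:
G: 0
A: 1.7  (via G)
C: 3.9  (via G)
E: 5.9  (via G)
B: 6.6  (via E)
D: 7.6  (via C)
H: 8.9  (via A)
F: 9.6  (via H)
Shortest route: G → A → H → F = 9.6.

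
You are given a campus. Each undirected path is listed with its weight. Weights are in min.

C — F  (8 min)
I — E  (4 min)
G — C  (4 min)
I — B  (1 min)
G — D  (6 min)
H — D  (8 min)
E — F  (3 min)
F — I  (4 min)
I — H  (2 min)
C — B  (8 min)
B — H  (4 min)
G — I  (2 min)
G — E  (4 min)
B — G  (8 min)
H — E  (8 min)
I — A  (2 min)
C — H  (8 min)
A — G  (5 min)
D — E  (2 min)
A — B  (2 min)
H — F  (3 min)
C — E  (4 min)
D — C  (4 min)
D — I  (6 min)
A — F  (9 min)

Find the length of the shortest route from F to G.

6 min

Candidate routes:
F–I–G: 4+2 = 6
F–E–G: 3+4 = 7
Cheapest is F–I–G at 6 min.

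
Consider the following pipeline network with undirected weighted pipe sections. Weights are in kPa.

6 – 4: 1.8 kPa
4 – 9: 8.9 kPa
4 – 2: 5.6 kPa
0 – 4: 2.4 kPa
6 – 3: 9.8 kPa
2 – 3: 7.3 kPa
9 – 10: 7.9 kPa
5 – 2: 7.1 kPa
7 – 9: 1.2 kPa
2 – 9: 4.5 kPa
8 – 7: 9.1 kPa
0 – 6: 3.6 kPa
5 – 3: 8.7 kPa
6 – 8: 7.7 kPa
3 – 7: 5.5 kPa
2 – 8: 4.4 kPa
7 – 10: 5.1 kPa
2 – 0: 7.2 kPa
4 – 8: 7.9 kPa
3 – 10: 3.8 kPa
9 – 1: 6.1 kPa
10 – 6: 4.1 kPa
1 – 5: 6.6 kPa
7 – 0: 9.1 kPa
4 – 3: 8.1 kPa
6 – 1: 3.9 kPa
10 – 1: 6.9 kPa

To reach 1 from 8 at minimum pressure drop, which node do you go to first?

Candidate routes:
8 → 6 → 1: 7.7+3.9 = 11.6
8 → 2 → 9 → 1: 4.4+4.5+6.1 = 15
8 → 4 → 6 → 1: 7.9+1.8+3.9 = 13.6
Cheapest is 8 → 6 → 1 at 11.6 kPa.
So from 8 the first move is to 6.

6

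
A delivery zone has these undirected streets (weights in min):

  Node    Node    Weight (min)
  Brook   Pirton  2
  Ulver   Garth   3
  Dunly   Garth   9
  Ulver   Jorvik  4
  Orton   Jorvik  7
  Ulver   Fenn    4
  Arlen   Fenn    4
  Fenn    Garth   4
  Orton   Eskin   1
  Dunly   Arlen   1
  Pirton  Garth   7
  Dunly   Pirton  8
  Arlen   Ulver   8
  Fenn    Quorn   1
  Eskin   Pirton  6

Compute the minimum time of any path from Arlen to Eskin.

Candidate routes:
Arlen → Ulver → Jorvik → Orton → Eskin: 8+4+7+1 = 20
Arlen → Dunly → Pirton → Eskin: 1+8+6 = 15
Arlen → Fenn → Ulver → Jorvik → Orton → Eskin: 4+4+4+7+1 = 20
Cheapest is Arlen → Dunly → Pirton → Eskin at 15 min.

15 min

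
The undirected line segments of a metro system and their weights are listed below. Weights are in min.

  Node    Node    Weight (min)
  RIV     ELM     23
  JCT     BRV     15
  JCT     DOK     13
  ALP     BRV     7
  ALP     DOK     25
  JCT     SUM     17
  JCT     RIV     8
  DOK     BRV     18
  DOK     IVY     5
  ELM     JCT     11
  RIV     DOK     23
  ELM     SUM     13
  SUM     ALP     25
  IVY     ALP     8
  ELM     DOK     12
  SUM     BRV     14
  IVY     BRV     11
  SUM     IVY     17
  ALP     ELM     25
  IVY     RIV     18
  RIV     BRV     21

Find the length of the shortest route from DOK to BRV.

Settle nodes by increasing distance from DOK:
DOK: 0
IVY: 5  (via DOK)
ELM: 12  (via DOK)
ALP: 13  (via IVY)
JCT: 13  (via DOK)
BRV: 16  (via IVY)
Shortest route: DOK–IVY–BRV = 16 min.

16 min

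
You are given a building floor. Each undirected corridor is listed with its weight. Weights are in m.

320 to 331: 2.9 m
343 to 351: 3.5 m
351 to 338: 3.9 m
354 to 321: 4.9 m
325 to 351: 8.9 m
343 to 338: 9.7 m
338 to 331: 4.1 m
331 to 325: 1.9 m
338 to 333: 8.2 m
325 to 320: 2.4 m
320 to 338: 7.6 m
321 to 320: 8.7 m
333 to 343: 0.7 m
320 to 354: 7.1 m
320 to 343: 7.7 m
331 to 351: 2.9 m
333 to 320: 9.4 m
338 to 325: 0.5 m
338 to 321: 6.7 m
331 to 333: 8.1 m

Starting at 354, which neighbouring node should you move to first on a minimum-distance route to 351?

320

Candidate routes:
354–320–331–351: 7.1+2.9+2.9 = 12.9
354–320–325–338–351: 7.1+2.4+0.5+3.9 = 13.9
Cheapest is 354–320–331–351 at 12.9 m.
So from 354 the first move is to 320.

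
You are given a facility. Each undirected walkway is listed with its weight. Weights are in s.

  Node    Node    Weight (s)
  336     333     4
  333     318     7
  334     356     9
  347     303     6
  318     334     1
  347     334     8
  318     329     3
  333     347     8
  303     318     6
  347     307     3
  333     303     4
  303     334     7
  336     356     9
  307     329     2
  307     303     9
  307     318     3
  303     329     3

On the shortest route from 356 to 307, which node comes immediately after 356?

Enumerating some paths:
356–334–318–329–307: 9+1+3+2 = 15
356–334–318–307: 9+1+3 = 13
Cheapest is 356–334–318–307 at 13 s.
So from 356 the first move is to 334.

334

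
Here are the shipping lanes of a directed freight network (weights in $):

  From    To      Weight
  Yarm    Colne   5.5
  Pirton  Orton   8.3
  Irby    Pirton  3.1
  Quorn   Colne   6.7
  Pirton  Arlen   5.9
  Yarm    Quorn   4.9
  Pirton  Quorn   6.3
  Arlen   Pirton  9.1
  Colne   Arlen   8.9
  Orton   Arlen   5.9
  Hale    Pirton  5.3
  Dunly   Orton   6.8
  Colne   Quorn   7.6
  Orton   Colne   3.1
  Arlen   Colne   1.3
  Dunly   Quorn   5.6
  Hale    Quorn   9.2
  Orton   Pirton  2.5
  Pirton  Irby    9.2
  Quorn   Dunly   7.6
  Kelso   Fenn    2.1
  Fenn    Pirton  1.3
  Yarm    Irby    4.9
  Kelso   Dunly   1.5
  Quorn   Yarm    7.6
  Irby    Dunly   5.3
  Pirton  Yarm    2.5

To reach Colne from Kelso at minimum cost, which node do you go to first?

Fenn

Enumerating some paths:
Kelso → Fenn → Pirton → Yarm → Colne: 2.1+1.3+2.5+5.5 = 11.4
Kelso → Fenn → Pirton → Arlen → Colne: 2.1+1.3+5.9+1.3 = 10.6
Kelso → Dunly → Orton → Colne: 1.5+6.8+3.1 = 11.4
Kelso → Dunly → Quorn → Colne: 1.5+5.6+6.7 = 13.8
Cheapest is Kelso → Fenn → Pirton → Arlen → Colne at $10.6.
So from Kelso the first move is to Fenn.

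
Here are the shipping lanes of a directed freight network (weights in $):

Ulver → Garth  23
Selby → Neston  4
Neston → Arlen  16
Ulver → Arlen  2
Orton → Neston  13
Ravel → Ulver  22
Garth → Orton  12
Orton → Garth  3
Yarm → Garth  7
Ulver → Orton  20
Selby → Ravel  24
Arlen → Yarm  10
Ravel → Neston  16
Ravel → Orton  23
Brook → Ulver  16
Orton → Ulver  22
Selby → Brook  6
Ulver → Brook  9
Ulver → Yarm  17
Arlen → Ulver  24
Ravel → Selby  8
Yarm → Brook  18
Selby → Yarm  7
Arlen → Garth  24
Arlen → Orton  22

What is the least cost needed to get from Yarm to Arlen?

$36

Candidate routes:
Yarm–Garth–Orton–Ulver–Arlen: 7+12+22+2 = 43
Yarm–Brook–Ulver–Arlen: 18+16+2 = 36
Yarm–Garth–Orton–Neston–Arlen: 7+12+13+16 = 48
Yarm–Brook–Ulver–Orton–Neston–Arlen: 18+16+20+13+16 = 83
Cheapest is Yarm–Brook–Ulver–Arlen at $36.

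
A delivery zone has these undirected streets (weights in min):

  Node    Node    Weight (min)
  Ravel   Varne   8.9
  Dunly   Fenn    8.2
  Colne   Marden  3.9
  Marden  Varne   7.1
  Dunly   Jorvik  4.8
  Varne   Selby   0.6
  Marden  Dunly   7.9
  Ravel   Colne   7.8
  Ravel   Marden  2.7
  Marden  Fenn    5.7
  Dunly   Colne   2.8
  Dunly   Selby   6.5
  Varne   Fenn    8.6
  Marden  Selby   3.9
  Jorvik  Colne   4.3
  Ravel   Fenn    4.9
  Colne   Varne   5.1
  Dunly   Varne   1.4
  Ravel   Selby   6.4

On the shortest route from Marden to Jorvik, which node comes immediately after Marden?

Colne

Compare a few routes:
Marden - Colne - Jorvik: 3.9+4.3 = 8.2
Marden - Selby - Varne - Dunly - Jorvik: 3.9+0.6+1.4+4.8 = 10.7
Cheapest is Marden - Colne - Jorvik at 8.2 min.
So from Marden the first move is to Colne.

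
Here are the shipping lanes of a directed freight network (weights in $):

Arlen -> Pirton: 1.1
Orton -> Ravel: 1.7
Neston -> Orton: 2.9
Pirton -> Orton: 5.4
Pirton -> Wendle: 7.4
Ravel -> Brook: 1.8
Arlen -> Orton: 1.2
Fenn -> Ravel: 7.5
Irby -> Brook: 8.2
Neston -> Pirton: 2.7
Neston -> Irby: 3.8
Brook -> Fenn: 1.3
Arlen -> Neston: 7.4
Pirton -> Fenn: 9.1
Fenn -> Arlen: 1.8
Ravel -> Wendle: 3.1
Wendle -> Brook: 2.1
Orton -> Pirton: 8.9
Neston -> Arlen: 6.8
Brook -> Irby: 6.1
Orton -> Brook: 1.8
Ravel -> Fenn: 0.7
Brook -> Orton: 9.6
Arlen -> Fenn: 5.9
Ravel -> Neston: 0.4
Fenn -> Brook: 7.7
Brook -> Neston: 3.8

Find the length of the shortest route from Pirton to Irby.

$11.3

Running Dijkstra from Pirton:
Pirton: 0
Orton: 5.4  (via Pirton)
Ravel: 7.1  (via Orton)
Brook: 7.2  (via Orton)
Wendle: 7.4  (via Pirton)
Neston: 7.5  (via Ravel)
Fenn: 7.8  (via Ravel)
Arlen: 9.6  (via Fenn)
Irby: 11.3  (via Neston)
Shortest route: Pirton → Orton → Ravel → Neston → Irby = $11.3.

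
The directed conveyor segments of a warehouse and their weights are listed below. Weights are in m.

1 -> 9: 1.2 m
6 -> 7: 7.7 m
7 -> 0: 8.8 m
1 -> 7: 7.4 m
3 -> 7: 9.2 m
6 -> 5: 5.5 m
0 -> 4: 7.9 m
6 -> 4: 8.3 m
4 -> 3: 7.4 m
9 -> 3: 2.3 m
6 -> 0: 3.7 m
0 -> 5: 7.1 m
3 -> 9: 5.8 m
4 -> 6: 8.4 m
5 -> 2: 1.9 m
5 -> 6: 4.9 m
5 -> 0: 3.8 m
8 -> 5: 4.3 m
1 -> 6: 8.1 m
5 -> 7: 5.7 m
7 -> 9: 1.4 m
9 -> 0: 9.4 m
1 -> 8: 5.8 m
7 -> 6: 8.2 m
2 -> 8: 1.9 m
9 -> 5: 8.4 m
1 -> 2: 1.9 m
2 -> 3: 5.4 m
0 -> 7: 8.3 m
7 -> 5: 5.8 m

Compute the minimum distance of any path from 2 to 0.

Candidate routes:
2 - 3 - 9 - 0: 5.4+5.8+9.4 = 20.6
2 - 8 - 5 - 0: 1.9+4.3+3.8 = 10
2 - 8 - 5 - 7 - 0: 1.9+4.3+5.7+8.8 = 20.7
2 - 8 - 5 - 6 - 0: 1.9+4.3+4.9+3.7 = 14.8
The minimum is 10 m via 2 - 8 - 5 - 0.

10 m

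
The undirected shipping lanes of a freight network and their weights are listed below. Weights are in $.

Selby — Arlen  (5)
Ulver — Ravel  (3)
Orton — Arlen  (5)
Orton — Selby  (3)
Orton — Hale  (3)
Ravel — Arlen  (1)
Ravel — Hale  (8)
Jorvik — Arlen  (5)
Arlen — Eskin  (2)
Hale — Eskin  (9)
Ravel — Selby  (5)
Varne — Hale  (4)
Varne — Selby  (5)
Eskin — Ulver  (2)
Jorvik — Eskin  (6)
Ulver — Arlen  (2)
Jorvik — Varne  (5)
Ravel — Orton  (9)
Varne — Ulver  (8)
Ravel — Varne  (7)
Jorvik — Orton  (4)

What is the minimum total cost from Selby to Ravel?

$5

Running Dijkstra from Selby:
Selby: 0
Orton: 3  (via Selby)
Arlen: 5  (via Selby)
Ravel: 5  (via Selby)
Shortest route: Selby–Ravel = $5.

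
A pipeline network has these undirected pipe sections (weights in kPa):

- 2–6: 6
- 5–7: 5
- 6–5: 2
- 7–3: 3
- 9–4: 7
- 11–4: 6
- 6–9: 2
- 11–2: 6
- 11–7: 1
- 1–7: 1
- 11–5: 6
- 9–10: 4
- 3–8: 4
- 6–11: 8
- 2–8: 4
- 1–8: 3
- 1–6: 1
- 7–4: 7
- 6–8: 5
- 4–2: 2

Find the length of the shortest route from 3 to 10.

Running Dijkstra from 3:
3: 0
7: 3  (via 3)
1: 4  (via 7)
8: 4  (via 3)
11: 4  (via 7)
6: 5  (via 1)
5: 7  (via 6)
9: 7  (via 6)
2: 8  (via 8)
4: 10  (via 7)
10: 11  (via 9)
Shortest route: 3 → 7 → 1 → 6 → 9 → 10 = 11 kPa.

11 kPa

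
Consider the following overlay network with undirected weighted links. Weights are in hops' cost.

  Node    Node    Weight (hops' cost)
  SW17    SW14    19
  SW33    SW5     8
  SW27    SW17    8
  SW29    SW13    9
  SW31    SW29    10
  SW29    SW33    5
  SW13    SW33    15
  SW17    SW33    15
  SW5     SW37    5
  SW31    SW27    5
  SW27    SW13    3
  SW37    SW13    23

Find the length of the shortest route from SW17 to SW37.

Running Dijkstra from SW17:
SW17: 0
SW27: 8  (via SW17)
SW13: 11  (via SW27)
SW31: 13  (via SW27)
SW33: 15  (via SW17)
SW14: 19  (via SW17)
SW29: 20  (via SW13)
SW5: 23  (via SW33)
SW37: 28  (via SW5)
Shortest route: SW17 → SW33 → SW5 → SW37 = 28 hops' cost.

28 hops' cost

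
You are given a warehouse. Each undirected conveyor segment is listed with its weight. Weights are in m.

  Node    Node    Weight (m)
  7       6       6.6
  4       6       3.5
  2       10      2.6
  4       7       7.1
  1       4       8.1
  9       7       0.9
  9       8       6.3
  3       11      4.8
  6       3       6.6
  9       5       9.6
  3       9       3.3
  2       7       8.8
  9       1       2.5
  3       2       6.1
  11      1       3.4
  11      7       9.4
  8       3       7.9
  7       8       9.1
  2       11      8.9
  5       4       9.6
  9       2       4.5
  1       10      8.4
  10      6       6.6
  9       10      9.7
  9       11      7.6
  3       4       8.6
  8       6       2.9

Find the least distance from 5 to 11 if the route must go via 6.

24.5 m

Best 5 to 6: 5–4–6 costing 13.1
Shortest 6→11: 6–3–11 = 11.4
Total via 6: 13.1 + 11.4 = 24.5 m.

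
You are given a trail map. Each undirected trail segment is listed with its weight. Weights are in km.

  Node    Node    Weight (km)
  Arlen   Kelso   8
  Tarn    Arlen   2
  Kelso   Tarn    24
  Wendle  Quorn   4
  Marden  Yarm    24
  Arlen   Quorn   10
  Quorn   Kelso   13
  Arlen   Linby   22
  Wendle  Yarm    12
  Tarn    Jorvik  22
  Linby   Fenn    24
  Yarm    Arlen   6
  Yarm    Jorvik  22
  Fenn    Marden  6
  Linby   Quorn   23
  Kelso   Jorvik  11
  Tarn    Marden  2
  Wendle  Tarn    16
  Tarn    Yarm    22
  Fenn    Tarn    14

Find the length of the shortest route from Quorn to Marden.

Candidate routes:
Quorn - Wendle - Yarm - Arlen - Tarn - Marden: 4+12+6+2+2 = 26
Quorn - Kelso - Arlen - Tarn - Marden: 13+8+2+2 = 25
Quorn - Wendle - Tarn - Marden: 4+16+2 = 22
Quorn - Arlen - Tarn - Marden: 10+2+2 = 14
Cheapest is Quorn - Arlen - Tarn - Marden at 14 km.

14 km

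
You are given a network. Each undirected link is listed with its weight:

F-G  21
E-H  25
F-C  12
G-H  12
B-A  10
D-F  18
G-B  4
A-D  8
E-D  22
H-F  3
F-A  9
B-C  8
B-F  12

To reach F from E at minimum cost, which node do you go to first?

Compare a few routes:
E - D - A - F: 22+8+9 = 39
E - D - A - B - F: 22+8+10+12 = 52
E - H - F: 25+3 = 28
E - D - F: 22+18 = 40
The minimum is 28 via E - H - F.
So from E the first move is to H.

H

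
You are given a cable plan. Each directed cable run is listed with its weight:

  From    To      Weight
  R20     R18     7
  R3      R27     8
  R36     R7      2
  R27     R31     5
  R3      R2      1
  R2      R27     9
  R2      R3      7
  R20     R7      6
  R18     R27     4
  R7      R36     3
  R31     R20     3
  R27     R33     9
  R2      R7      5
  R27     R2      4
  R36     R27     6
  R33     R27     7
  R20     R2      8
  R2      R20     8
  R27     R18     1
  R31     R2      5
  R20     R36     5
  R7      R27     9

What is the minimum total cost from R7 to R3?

20

Compare a few routes:
R7–R27–R31–R2–R3: 9+5+5+7 = 26
R7–R27–R2–R3: 9+4+7 = 20
R7–R27–R31–R20–R2–R3: 9+5+3+8+7 = 32
R7–R36–R27–R31–R2–R3: 3+6+5+5+7 = 26
The minimum is 20 via R7–R27–R2–R3.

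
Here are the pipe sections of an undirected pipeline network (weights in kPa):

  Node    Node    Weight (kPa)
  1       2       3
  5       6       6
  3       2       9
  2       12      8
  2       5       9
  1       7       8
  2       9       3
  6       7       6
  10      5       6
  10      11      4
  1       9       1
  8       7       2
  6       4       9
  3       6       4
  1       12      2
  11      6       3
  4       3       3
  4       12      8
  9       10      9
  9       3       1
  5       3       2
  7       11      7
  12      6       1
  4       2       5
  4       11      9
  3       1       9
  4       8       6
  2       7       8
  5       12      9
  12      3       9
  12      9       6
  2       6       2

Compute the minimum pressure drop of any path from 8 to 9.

Enumerating some paths:
8 - 7 - 6 - 12 - 1 - 9: 2+6+1+2+1 = 12
8 - 4 - 3 - 9: 6+3+1 = 10
8 - 7 - 1 - 9: 2+8+1 = 11
The minimum is 10 kPa via 8 - 4 - 3 - 9.

10 kPa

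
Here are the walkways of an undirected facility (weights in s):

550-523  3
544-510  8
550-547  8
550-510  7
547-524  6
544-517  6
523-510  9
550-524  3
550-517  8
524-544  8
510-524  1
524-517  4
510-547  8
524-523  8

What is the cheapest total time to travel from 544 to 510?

Shortest distances from 544:
544: 0
517: 6  (via 544)
510: 8  (via 544)
Shortest route: 544–510 = 8 s.

8 s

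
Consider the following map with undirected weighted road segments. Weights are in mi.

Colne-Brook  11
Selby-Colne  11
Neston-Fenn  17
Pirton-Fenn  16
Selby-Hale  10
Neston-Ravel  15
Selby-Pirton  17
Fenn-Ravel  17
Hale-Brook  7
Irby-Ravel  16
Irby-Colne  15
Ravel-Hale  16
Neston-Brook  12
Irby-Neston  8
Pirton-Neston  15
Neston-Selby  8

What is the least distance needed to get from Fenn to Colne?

36 mi

Shortest distances from Fenn:
Fenn: 0
Pirton: 16  (via Fenn)
Ravel: 17  (via Fenn)
Neston: 17  (via Fenn)
Selby: 25  (via Neston)
Irby: 25  (via Neston)
Brook: 29  (via Neston)
Hale: 33  (via Ravel)
Colne: 36  (via Selby)
Shortest route: Fenn → Neston → Selby → Colne = 36 mi.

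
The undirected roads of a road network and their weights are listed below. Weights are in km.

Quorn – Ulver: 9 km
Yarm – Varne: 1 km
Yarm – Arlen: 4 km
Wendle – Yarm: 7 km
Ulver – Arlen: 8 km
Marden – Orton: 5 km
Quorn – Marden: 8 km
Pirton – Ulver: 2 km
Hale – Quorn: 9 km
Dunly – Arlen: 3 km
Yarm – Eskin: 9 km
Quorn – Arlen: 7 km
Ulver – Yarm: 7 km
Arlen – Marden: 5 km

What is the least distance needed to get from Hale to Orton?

Enumerating some paths:
Hale - Quorn - Arlen - Marden - Orton: 9+7+5+5 = 26
Hale - Quorn - Marden - Orton: 9+8+5 = 22
Hale - Quorn - Ulver - Arlen - Marden - Orton: 9+9+8+5+5 = 36
The minimum is 22 km via Hale - Quorn - Marden - Orton.

22 km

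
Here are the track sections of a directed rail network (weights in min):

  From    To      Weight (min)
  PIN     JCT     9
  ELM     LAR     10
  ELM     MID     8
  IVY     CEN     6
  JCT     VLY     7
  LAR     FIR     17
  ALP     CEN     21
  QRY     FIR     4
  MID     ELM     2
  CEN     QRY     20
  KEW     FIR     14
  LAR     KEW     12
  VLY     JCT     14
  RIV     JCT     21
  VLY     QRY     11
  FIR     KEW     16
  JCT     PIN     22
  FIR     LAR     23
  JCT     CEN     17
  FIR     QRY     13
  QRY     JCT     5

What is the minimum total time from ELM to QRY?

40 min

Shortest distances from ELM:
ELM: 0
MID: 8  (via ELM)
LAR: 10  (via ELM)
KEW: 22  (via LAR)
FIR: 27  (via LAR)
QRY: 40  (via FIR)
Shortest route: ELM–LAR–FIR–QRY = 40 min.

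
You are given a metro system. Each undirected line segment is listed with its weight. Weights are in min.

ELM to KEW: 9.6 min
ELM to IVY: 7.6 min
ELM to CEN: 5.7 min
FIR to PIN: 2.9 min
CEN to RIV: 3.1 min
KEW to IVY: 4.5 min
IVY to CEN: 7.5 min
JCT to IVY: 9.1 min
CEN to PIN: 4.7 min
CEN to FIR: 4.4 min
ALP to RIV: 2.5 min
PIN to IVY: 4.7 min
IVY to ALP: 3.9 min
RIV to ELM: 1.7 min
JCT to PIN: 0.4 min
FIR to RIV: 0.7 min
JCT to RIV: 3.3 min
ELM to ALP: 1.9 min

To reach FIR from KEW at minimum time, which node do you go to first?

IVY

Enumerating some paths:
KEW → IVY → PIN → FIR: 4.5+4.7+2.9 = 12.1
KEW → IVY → ALP → RIV → FIR: 4.5+3.9+2.5+0.7 = 11.6
KEW → ELM → RIV → FIR: 9.6+1.7+0.7 = 12
The minimum is 11.6 min via KEW → IVY → ALP → RIV → FIR.
So from KEW the first move is to IVY.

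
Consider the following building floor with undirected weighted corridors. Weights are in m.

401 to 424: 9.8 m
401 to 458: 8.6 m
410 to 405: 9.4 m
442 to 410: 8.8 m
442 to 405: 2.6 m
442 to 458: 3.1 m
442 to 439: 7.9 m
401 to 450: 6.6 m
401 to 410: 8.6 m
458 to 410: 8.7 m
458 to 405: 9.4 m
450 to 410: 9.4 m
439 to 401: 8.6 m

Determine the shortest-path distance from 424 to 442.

21.5 m

Running Dijkstra from 424:
424: 0
401: 9.8  (via 424)
450: 16.4  (via 401)
458: 18.4  (via 401)
439: 18.4  (via 401)
410: 18.4  (via 401)
442: 21.5  (via 458)
Shortest route: 424 → 401 → 458 → 442 = 21.5 m.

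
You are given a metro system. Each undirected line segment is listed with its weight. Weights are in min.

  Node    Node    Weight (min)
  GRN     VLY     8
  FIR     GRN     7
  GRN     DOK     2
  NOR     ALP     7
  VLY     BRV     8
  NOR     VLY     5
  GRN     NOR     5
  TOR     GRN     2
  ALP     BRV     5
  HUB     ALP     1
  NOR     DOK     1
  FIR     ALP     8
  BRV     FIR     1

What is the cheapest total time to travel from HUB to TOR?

13 min

Running Dijkstra from HUB:
HUB: 0
ALP: 1  (via HUB)
BRV: 6  (via ALP)
FIR: 7  (via BRV)
NOR: 8  (via ALP)
DOK: 9  (via NOR)
GRN: 11  (via DOK)
TOR: 13  (via GRN)
Shortest route: HUB–ALP–NOR–DOK–GRN–TOR = 13 min.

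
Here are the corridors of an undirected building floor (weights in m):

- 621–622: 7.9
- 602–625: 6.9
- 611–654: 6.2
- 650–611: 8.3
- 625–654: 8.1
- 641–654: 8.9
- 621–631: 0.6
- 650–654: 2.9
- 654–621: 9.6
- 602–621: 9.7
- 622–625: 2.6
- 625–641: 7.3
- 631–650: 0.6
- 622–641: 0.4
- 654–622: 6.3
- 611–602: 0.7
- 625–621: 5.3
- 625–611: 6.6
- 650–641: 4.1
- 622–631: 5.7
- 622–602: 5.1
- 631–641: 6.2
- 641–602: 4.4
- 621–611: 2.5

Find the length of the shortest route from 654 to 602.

Enumerating some paths:
654–611–602: 6.2+0.7 = 6.9
654–622–602: 6.3+5.1 = 11.4
654–622–641–602: 6.3+0.4+4.4 = 11.1
654–650–631–621–611–602: 2.9+0.6+0.6+2.5+0.7 = 7.3
Cheapest is 654–611–602 at 6.9 m.

6.9 m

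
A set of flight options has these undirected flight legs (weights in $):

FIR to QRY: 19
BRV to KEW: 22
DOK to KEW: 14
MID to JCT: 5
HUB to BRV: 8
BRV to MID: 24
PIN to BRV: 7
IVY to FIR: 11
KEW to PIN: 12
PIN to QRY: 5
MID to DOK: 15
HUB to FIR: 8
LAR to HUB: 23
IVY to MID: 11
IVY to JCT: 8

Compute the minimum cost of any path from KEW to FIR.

Settle nodes by increasing distance from KEW:
KEW: 0
PIN: 12  (via KEW)
DOK: 14  (via KEW)
QRY: 17  (via PIN)
BRV: 19  (via PIN)
HUB: 27  (via BRV)
MID: 29  (via DOK)
JCT: 34  (via MID)
FIR: 35  (via HUB)
Shortest route: KEW–PIN–BRV–HUB–FIR = $35.

$35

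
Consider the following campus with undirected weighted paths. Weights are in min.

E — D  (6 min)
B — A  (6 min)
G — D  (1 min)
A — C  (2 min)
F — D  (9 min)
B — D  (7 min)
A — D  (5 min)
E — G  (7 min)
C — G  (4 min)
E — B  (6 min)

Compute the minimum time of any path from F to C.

Candidate routes:
F → D → B → A → C: 9+7+6+2 = 24
F → D → A → C: 9+5+2 = 16
F → D → G → C: 9+1+4 = 14
F → D → E → G → C: 9+6+7+4 = 26
The minimum is 14 min via F → D → G → C.

14 min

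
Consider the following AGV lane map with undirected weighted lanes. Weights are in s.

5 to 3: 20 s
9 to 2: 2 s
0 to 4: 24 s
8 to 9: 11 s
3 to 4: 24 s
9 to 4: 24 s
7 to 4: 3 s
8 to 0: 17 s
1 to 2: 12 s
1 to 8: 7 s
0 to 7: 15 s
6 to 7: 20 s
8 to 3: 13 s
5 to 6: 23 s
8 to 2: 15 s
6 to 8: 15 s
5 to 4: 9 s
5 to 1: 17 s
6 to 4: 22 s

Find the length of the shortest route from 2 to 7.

29 s

Running Dijkstra from 2:
2: 0
9: 2  (via 2)
1: 12  (via 2)
8: 13  (via 9)
3: 26  (via 8)
4: 26  (via 9)
6: 28  (via 8)
5: 29  (via 1)
7: 29  (via 4)
Shortest route: 2 → 9 → 4 → 7 = 29 s.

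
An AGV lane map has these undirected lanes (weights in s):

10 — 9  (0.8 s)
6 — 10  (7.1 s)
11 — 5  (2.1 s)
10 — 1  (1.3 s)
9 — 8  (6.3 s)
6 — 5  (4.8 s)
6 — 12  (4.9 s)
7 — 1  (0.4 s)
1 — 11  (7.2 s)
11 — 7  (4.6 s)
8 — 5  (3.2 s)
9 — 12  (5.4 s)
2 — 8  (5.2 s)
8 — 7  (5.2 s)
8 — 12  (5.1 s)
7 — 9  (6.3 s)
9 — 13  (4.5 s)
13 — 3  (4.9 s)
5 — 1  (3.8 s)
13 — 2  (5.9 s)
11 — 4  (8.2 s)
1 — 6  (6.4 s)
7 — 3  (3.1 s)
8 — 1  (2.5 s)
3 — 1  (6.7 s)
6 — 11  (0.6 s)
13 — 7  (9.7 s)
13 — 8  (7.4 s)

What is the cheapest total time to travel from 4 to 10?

Compare a few routes:
4–11–6–10: 8.2+0.6+7.1 = 15.9
4–11–7–1–10: 8.2+4.6+0.4+1.3 = 14.5
4–11–5–1–10: 8.2+2.1+3.8+1.3 = 15.4
4–11–6–1–10: 8.2+0.6+6.4+1.3 = 16.5
Cheapest is 4–11–7–1–10 at 14.5 s.

14.5 s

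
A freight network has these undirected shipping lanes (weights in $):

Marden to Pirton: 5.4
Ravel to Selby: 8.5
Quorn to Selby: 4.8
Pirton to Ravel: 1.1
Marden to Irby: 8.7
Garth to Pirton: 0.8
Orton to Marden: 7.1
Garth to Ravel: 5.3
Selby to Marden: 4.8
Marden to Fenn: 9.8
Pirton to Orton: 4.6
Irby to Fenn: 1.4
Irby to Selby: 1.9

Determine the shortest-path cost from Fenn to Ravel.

$11.8

Compare a few routes:
Fenn–Irby–Selby–Ravel: 1.4+1.9+8.5 = 11.8
Fenn–Marden–Pirton–Ravel: 9.8+5.4+1.1 = 16.3
Fenn–Irby–Selby–Marden–Pirton–Ravel: 1.4+1.9+4.8+5.4+1.1 = 14.6
Fenn–Irby–Marden–Pirton–Ravel: 1.4+8.7+5.4+1.1 = 16.6
The minimum is $11.8 via Fenn–Irby–Selby–Ravel.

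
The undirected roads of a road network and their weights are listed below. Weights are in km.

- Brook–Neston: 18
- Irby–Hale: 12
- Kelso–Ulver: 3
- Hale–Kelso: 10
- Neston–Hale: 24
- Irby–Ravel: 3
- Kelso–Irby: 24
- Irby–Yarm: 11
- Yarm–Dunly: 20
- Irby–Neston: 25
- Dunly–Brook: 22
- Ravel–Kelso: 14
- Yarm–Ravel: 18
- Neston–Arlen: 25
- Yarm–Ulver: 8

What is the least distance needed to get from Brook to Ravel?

46 km

Enumerating some paths:
Brook → Neston → Hale → Irby → Ravel: 18+24+12+3 = 57
Brook → Dunly → Yarm → Irby → Ravel: 22+20+11+3 = 56
Brook → Neston → Irby → Ravel: 18+25+3 = 46
Cheapest is Brook → Neston → Irby → Ravel at 46 km.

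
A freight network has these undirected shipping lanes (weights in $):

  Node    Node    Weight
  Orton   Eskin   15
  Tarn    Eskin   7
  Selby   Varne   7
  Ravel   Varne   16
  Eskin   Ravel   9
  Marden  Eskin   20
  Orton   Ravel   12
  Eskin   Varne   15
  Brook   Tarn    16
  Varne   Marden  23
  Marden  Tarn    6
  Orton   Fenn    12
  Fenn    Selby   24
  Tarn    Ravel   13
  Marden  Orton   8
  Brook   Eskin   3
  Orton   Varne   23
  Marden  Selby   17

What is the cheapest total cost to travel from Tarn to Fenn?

$26

Compare a few routes:
Tarn - Eskin - Ravel - Orton - Fenn: 7+9+12+12 = 40
Tarn - Ravel - Orton - Fenn: 13+12+12 = 37
Tarn - Eskin - Orton - Fenn: 7+15+12 = 34
Tarn - Marden - Orton - Fenn: 6+8+12 = 26
Cheapest is Tarn - Marden - Orton - Fenn at $26.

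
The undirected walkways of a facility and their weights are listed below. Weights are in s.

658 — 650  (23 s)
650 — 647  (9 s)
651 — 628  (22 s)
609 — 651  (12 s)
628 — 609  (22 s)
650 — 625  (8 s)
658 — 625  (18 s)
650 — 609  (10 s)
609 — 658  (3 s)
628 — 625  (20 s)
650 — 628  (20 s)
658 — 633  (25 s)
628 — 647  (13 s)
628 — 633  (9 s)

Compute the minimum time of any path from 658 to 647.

Compare a few routes:
658–650–647: 23+9 = 32
658–609–628–647: 3+22+13 = 38
658–609–650–647: 3+10+9 = 22
658–625–650–647: 18+8+9 = 35
Cheapest is 658–609–650–647 at 22 s.

22 s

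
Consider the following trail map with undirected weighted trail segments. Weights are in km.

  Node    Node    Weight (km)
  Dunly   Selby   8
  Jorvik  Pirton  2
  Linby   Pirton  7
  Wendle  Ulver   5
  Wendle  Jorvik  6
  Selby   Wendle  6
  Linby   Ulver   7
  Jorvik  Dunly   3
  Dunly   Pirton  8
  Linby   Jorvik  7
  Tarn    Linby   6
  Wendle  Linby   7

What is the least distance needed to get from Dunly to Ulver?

Shortest distances from Dunly:
Dunly: 0
Jorvik: 3  (via Dunly)
Pirton: 5  (via Jorvik)
Selby: 8  (via Dunly)
Wendle: 9  (via Jorvik)
Linby: 10  (via Jorvik)
Ulver: 14  (via Wendle)
Shortest route: Dunly → Jorvik → Wendle → Ulver = 14 km.

14 km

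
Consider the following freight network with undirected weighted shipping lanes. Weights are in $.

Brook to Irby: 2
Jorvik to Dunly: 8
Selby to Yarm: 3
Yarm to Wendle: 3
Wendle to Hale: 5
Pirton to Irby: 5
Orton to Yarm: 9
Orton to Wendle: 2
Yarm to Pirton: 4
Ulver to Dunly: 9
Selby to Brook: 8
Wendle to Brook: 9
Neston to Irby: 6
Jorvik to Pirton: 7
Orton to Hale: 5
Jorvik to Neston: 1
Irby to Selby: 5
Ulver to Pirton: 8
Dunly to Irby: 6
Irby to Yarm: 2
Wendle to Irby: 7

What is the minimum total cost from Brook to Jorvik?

$9

Settle nodes by increasing distance from Brook:
Brook: 0
Irby: 2  (via Brook)
Yarm: 4  (via Irby)
Pirton: 7  (via Irby)
Selby: 7  (via Irby)
Wendle: 7  (via Yarm)
Neston: 8  (via Irby)
Dunly: 8  (via Irby)
Jorvik: 9  (via Neston)
Shortest route: Brook → Irby → Neston → Jorvik = $9.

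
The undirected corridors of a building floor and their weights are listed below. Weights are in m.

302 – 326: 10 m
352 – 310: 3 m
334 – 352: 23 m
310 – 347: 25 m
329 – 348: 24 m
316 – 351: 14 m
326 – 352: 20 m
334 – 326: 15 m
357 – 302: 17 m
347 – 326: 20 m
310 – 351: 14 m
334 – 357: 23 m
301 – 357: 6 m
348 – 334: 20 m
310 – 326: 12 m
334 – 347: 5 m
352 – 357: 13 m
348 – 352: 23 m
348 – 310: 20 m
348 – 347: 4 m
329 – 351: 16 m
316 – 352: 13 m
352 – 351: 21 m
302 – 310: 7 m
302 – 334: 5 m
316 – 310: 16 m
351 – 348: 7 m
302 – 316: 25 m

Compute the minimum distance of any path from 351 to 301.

36 m

Candidate routes:
351–310–302–357–301: 14+7+17+6 = 44
351–310–352–357–301: 14+3+13+6 = 36
351–352–357–301: 21+13+6 = 40
351–348–347–334–302–357–301: 7+4+5+5+17+6 = 44
Cheapest is 351–310–352–357–301 at 36 m.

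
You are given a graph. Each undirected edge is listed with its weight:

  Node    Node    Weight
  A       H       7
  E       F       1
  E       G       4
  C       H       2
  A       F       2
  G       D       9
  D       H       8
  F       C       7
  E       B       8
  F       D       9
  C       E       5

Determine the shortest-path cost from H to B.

15

Shortest distances from H:
H: 0
C: 2  (via H)
A: 7  (via H)
E: 7  (via C)
D: 8  (via H)
F: 8  (via E)
G: 11  (via E)
B: 15  (via E)
Shortest route: H → C → E → B = 15.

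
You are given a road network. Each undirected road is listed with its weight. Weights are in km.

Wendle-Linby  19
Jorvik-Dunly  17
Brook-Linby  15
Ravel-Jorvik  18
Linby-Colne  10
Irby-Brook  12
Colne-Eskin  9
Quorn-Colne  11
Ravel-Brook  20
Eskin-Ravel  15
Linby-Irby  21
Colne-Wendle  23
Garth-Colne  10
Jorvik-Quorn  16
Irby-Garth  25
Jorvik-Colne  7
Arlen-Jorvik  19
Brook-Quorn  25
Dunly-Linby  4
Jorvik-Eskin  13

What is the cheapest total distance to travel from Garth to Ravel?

Shortest distances from Garth:
Garth: 0
Colne: 10  (via Garth)
Jorvik: 17  (via Colne)
Eskin: 19  (via Colne)
Linby: 20  (via Colne)
Quorn: 21  (via Colne)
Dunly: 24  (via Linby)
Irby: 25  (via Garth)
Wendle: 33  (via Colne)
Ravel: 34  (via Eskin)
Shortest route: Garth–Colne–Eskin–Ravel = 34 km.

34 km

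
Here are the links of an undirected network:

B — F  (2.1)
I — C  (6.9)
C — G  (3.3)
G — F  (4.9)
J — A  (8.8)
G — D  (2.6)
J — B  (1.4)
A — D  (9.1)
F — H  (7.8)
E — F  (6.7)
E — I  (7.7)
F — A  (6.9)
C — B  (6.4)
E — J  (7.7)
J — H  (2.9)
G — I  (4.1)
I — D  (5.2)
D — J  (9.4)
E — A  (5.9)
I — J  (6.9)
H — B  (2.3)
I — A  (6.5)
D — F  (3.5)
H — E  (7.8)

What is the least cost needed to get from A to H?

Candidate routes:
A–J–H: 8.8+2.9 = 11.7
A–F–B–H: 6.9+2.1+2.3 = 11.3
The minimum is 11.3 via A–F–B–H.

11.3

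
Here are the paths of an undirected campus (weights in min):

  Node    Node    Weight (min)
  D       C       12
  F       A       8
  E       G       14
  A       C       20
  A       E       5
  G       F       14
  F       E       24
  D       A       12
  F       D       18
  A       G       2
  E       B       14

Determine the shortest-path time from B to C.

39 min

Candidate routes:
B → E → G → A → C: 14+14+2+20 = 50
B → E → A → D → C: 14+5+12+12 = 43
B → E → G → A → D → C: 14+14+2+12+12 = 54
B → E → A → C: 14+5+20 = 39
The minimum is 39 min via B → E → A → C.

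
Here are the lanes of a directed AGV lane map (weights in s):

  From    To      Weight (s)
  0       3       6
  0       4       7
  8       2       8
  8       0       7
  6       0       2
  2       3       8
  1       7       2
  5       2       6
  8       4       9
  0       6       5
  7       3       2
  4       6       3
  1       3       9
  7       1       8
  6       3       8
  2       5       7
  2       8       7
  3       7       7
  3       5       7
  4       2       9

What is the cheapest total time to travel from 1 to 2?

17 s

Settle nodes by increasing distance from 1:
1: 0
7: 2  (via 1)
3: 4  (via 7)
5: 11  (via 3)
2: 17  (via 5)
Shortest route: 1 → 7 → 3 → 5 → 2 = 17 s.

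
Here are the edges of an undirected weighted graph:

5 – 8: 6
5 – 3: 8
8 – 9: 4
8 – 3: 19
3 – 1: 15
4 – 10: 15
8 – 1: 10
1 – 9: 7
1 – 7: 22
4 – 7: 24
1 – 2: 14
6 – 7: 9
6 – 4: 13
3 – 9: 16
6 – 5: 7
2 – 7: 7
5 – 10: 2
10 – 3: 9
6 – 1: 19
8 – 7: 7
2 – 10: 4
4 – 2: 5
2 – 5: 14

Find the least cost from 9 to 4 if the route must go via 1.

26

Best 9 to 1: 9–1 costing 7
Best 1 to 4: 1–2–4 costing 19
Total via 1: 7 + 19 = 26.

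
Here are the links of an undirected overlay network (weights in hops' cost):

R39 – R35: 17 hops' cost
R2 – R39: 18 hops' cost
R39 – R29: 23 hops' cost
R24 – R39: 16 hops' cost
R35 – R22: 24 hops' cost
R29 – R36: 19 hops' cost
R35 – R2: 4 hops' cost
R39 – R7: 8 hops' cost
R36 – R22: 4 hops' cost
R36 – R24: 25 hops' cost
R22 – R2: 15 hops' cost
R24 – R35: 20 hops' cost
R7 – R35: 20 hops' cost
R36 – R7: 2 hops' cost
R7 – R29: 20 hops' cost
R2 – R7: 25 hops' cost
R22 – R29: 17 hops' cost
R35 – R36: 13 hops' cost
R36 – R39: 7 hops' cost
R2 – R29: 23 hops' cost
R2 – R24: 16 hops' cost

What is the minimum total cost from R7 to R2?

19 hops' cost

Candidate routes:
R7–R36–R22–R2: 2+4+15 = 21
R7–R2: 25 = 25
R7–R35–R2: 20+4 = 24
R7–R36–R35–R2: 2+13+4 = 19
The minimum is 19 hops' cost via R7–R36–R35–R2.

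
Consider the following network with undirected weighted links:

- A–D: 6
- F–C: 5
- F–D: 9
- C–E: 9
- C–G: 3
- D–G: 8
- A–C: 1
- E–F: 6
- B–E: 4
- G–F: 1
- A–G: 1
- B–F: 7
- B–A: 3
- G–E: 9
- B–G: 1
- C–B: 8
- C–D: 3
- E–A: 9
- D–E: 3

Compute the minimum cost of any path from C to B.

Shortest distances from C:
C: 0
A: 1  (via C)
G: 2  (via A)
B: 3  (via G)
Shortest route: C–A–G–B = 3.

3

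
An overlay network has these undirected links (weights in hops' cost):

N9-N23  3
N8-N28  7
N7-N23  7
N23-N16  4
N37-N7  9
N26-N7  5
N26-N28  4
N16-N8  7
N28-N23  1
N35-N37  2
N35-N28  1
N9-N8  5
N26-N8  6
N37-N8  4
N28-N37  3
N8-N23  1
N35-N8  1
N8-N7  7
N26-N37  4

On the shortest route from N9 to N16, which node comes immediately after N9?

N23

Enumerating some paths:
N9 - N23 - N16: 3+4 = 7
N9 - N23 - N8 - N16: 3+1+7 = 11
N9 - N8 - N23 - N16: 5+1+4 = 10
N9 - N8 - N35 - N28 - N23 - N16: 5+1+1+1+4 = 12
The minimum is 7 hops' cost via N9 - N23 - N16.
So from N9 the first move is to N23.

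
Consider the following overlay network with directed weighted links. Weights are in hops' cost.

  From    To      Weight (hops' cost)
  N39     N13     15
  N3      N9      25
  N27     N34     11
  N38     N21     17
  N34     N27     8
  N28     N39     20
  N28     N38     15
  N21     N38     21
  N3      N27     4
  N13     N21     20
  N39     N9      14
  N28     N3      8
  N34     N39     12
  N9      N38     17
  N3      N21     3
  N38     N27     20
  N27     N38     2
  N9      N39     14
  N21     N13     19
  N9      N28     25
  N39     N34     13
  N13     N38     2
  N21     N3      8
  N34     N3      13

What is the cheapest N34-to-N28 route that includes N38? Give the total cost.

85 hops' cost

Best N34 to N38: N34–N27–N38 costing 10
Best N38 to N28: N38–N21–N3–N9–N28 costing 75
Total via N38: 10 + 75 = 85 hops' cost.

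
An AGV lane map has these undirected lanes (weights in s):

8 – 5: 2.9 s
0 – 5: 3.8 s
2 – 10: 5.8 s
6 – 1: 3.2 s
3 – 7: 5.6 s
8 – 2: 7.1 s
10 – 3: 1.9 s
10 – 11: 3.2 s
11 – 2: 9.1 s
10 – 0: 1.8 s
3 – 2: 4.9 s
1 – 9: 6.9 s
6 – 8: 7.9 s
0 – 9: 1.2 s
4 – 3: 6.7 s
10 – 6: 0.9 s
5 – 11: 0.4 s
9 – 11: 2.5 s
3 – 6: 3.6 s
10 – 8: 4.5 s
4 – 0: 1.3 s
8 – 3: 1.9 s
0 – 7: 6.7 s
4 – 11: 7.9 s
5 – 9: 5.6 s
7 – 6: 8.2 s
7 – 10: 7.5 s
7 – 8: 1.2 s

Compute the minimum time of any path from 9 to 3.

4.9 s

Running Dijkstra from 9:
9: 0
0: 1.2  (via 9)
4: 2.5  (via 0)
11: 2.5  (via 9)
5: 2.9  (via 11)
10: 3  (via 0)
6: 3.9  (via 10)
3: 4.9  (via 10)
Shortest route: 9 → 0 → 10 → 3 = 4.9 s.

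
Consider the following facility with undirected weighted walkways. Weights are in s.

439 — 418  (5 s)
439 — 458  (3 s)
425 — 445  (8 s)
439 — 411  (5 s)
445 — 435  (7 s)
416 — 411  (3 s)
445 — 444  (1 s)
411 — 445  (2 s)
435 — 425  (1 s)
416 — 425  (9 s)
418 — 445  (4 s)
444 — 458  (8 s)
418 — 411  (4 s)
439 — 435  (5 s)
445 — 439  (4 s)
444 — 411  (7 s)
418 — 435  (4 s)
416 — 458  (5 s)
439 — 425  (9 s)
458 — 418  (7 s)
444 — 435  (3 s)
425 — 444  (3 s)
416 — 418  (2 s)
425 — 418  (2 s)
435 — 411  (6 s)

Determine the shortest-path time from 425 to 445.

Enumerating some paths:
425–435–444–445: 1+3+1 = 5
425–444–445: 3+1 = 4
425–445: 8 = 8
425–418–445: 2+4 = 6
Cheapest is 425–444–445 at 4 s.

4 s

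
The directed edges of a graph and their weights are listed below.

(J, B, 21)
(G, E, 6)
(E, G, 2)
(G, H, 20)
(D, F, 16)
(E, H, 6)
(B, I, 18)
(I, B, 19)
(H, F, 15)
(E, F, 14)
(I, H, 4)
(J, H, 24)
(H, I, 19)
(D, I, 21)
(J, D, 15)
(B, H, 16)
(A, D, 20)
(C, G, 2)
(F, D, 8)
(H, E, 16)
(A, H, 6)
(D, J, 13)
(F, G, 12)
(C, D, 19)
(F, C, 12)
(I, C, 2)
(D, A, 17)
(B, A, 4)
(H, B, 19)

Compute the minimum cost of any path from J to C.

38

Shortest distances from J:
J: 0
D: 15  (via J)
B: 21  (via J)
H: 24  (via J)
A: 25  (via B)
F: 31  (via D)
I: 36  (via D)
C: 38  (via I)
Shortest route: J–D–I–C = 38.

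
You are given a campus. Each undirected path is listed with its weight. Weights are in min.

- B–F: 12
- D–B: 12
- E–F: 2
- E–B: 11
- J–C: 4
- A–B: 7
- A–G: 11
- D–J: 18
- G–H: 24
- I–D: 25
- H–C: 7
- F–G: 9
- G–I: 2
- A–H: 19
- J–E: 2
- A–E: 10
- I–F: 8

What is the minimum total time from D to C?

22 min

Candidate routes:
D → B → E → J → C: 12+11+2+4 = 29
D → B → F → E → J → C: 12+12+2+2+4 = 32
D → B → A → E → J → C: 12+7+10+2+4 = 35
D → J → C: 18+4 = 22
The minimum is 22 min via D → J → C.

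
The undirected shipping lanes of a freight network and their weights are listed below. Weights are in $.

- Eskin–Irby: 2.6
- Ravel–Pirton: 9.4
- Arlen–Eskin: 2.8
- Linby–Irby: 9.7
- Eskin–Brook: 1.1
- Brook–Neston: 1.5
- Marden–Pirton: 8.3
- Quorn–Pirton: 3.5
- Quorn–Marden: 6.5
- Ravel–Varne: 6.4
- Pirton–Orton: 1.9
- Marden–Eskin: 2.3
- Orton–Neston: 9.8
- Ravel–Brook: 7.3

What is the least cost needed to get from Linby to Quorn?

Settle nodes by increasing distance from Linby:
Linby: 0
Irby: 9.7  (via Linby)
Eskin: 12.3  (via Irby)
Brook: 13.4  (via Eskin)
Marden: 14.6  (via Eskin)
Neston: 14.9  (via Brook)
Arlen: 15.1  (via Eskin)
Ravel: 20.7  (via Brook)
Quorn: 21.1  (via Marden)
Shortest route: Linby–Irby–Eskin–Marden–Quorn = $21.1.

$21.1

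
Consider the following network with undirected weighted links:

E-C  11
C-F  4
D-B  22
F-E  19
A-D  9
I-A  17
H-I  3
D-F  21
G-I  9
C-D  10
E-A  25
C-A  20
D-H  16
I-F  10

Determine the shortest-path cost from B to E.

43

Running Dijkstra from B:
B: 0
D: 22  (via B)
A: 31  (via D)
C: 32  (via D)
F: 36  (via C)
H: 38  (via D)
I: 41  (via H)
E: 43  (via C)
Shortest route: B–D–C–E = 43.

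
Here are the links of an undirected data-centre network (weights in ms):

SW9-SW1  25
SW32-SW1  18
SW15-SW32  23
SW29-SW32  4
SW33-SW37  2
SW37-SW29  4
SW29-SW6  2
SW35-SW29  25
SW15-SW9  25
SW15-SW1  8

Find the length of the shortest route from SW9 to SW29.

47 ms

Settle nodes by increasing distance from SW9:
SW9: 0
SW15: 25  (via SW9)
SW1: 25  (via SW9)
SW32: 43  (via SW1)
SW29: 47  (via SW32)
Shortest route: SW9 → SW1 → SW32 → SW29 = 47 ms.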